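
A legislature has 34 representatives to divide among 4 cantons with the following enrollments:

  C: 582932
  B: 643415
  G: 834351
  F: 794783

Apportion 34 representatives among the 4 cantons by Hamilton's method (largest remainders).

C=7, B=8, G=10, F=9

Total 2855481; standard divisor 2855481/34 ≈ 83984.735.
Standard quotas: C 6.9409, B 7.6611, G 9.9346, F 9.4634.
Lower quotas: C 6, B 7, G 9, F 9 (sum 31, leaving 3 seats).
Remainders in descending order: C 0.9409, G 0.9346, B 0.6611, F 0.4634.
Largest remainders: C, G, B receive the extra seats.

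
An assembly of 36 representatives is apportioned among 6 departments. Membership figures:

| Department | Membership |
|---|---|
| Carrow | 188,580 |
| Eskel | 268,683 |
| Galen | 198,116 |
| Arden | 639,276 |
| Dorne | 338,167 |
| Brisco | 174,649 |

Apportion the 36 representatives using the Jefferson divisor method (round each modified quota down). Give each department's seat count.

Carrow: 4, Eskel: 5, Galen: 4, Arden: 13, Dorne: 7, Brisco: 3

Standard divisor 1807471/36 ≈ 50207.528; standard quotas: Carrow 3.756, Eskel 5.351, Galen 3.946, Arden 12.733, Dorne 6.735, Brisco 3.479.
Rounding down gives 3, 5, 3, 12, 6, 3 = 32 seats, so the divisor must be adjusted.
With modified divisor 46400: modified quotas Carrow 4.064, Eskel 5.791, Galen 4.270, Arden 13.777, Dorne 7.288, Brisco 3.764.
Rounding down: Carrow 4, Eskel 5, Galen 4, Arden 13, Dorne 7, Brisco 3 (total 36).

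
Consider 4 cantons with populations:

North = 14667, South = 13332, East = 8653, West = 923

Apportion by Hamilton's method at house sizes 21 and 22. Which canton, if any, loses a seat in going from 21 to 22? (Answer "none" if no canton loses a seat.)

At 21 seats: North 8, South 7, East 5, West 1.
At 22 seats: North 9, South 8, East 5, West 0.
West drops from 1 to 0.

West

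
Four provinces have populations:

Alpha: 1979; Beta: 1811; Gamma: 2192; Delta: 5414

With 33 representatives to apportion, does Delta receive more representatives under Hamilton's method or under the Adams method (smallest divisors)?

Hamilton

Hamilton: Alpha 6, Beta 5, Gamma 6, Delta 16.
Adams: Alpha 6, Beta 5, Gamma 7, Delta 15.
Delta gets 16 under Hamilton and 15 under Adams.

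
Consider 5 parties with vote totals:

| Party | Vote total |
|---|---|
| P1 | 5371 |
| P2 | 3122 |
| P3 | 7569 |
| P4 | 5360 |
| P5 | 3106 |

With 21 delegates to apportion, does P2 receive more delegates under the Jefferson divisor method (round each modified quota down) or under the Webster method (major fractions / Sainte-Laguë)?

Jefferson: P1 5, P2 2, P3 7, P4 5, P5 2.
Webster: P1 5, P2 3, P3 6, P4 4, P5 3.
P2 gets 2 under Jefferson and 3 under Webster.

Webster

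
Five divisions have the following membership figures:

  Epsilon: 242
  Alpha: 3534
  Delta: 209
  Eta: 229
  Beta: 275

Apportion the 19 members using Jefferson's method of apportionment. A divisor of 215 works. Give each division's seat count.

With modified divisor 215: modified quotas Epsilon 1.126, Alpha 16.437, Delta 0.972, Eta 1.065, Beta 1.279.
Rounding down: Epsilon 1, Alpha 16, Delta 0, Eta 1, Beta 1 (total 19).

Epsilon: 1, Alpha: 16, Delta: 0, Eta: 1, Beta: 1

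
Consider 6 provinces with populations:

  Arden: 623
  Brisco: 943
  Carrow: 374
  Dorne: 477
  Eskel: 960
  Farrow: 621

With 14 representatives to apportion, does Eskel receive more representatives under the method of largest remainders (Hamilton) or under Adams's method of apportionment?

Hamilton

Hamilton: Arden 2, Brisco 3, Carrow 1, Dorne 2, Eskel 4, Farrow 2.
Adams: Arden 2, Brisco 3, Carrow 2, Dorne 2, Eskel 3, Farrow 2.
Eskel gets 4 under Hamilton and 3 under Adams.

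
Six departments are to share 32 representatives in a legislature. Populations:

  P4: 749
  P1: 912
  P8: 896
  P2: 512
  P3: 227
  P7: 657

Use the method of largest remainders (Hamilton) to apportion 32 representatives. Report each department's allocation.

Standard divisor: 3953 ÷ 32 ≈ 123.531.
Standard quotas: P4 6.063, P1 7.383, P8 7.253, P2 4.145, P3 1.838, P7 5.318.
Lower quotas: P4 6, P1 7, P8 7, P2 4, P3 1, P7 5 (sum 30, leaving 2 seats).
Remainders in descending order: P3 0.838, P1 0.383, P7 0.318, P8 0.253, P2 0.145, P4 0.063.
The surplus seats go to P3, P1.

P4: 6, P1: 8, P8: 7, P2: 4, P3: 2, P7: 5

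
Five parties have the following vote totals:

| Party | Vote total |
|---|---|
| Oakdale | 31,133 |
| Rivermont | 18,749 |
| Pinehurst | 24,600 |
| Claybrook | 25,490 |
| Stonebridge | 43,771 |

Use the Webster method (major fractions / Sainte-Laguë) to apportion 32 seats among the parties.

Oakdale 7, Rivermont 4, Pinehurst 5, Claybrook 6, Stonebridge 10

Standard divisor 143743/32 ≈ 4491.969; standard quotas: Oakdale 6.931, Rivermont 4.174, Pinehurst 5.476, Claybrook 5.675, Stonebridge 9.744.
Rounding to the nearest integer gives Oakdale 7, Rivermont 4, Pinehurst 5, Claybrook 6, Stonebridge 10 — total 32, matching the house size, so no adjustment is needed.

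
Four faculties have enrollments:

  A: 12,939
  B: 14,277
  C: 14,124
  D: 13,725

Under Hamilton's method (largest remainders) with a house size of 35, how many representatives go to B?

Standard divisor: 55065 ÷ 35 ≈ 1573.286.
Standard quotas: A 8.2242, B 9.0746, C 8.9774, D 8.7238.
Lower quotas: A 8, B 9, C 8, D 8 (sum 33, leaving 2 seats).
Remainders in descending order: C 0.9774, D 0.7238, A 0.2242, B 0.0746.
The surplus seats go to C, D.
B receives 9.

9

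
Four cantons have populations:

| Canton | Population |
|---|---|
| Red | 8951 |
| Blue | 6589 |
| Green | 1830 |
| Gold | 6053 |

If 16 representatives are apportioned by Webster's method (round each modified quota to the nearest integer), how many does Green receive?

Standard divisor 23423/16 ≈ 1463.938; standard quotas: Red 6.114, Blue 4.501, Green 1.250, Gold 4.135.
Rounding to the nearest integer gives Red 6, Blue 5, Green 1, Gold 4 — total 16, matching the house size, so no adjustment is needed.
Green receives 1.

1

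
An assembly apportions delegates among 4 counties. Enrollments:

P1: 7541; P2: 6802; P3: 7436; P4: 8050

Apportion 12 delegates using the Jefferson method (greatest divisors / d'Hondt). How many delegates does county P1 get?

3

Standard divisor 29829/12 ≈ 2485.75; standard quotas: P1 3.034, P2 2.736, P3 2.991, P4 3.238.
Rounding down gives 3, 2, 2, 3 = 10 seats, so the divisor must be adjusted.
With modified divisor 2100: modified quotas P1 3.591, P2 3.239, P3 3.541, P4 3.833.
Rounding down: P1 3, P2 3, P3 3, P4 3 (total 12).
P1 receives 3.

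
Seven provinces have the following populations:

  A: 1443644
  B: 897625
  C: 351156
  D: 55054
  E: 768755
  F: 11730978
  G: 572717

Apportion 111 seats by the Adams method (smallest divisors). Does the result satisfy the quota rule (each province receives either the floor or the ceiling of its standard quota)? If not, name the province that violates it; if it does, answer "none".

Standard quotas: A 10.129, B 6.298, C 2.464, D 0.386, E 5.394, F 82.310, G 4.018.
Adams allocation: A 10, B 7, C 3, D 1, E 6, F 80, G 4.
F has quota 82.310 (lower 82, upper 83) but receives 80 — outside the quota interval.

F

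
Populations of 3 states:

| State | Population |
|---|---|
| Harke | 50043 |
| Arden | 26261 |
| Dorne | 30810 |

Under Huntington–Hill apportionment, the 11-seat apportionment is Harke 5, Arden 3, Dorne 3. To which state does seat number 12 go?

Harke

Priority for the next seat is population ÷ (√(s·(s+1))).
Priorities: Harke 9136.560, Arden 7580.898, Dorne 8894.081.
Highest priority: Harke.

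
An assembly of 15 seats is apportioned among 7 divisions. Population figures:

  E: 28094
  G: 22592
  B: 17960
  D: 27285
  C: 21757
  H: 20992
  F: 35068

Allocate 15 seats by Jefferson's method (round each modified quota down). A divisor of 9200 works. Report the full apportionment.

E=3; G=2; B=1; D=2; C=2; H=2; F=3

With modified divisor 9200: modified quotas E 3.054, G 2.456, B 1.952, D 2.966, C 2.365, H 2.282, F 3.812.
Rounding down: E 3, G 2, B 1, D 2, C 2, H 2, F 3 (total 15).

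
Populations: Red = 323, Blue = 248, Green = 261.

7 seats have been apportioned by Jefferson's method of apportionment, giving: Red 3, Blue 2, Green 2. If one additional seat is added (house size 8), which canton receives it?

Green

Priority for the next seat is population ÷ (current seats + 1).
Priorities: Red 80.750, Blue 82.667, Green 87.000.
Highest priority: Green.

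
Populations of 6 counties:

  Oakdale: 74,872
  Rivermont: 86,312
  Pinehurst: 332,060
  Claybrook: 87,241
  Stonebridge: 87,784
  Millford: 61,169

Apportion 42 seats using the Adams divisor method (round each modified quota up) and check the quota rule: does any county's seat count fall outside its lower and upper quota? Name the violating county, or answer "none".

Pinehurst

Standard quotas: Oakdale 4.311, Rivermont 4.970, Pinehurst 19.120, Claybrook 5.023, Stonebridge 5.054, Millford 3.522.
Adams allocation: Oakdale 5, Rivermont 5, Pinehurst 18, Claybrook 5, Stonebridge 5, Millford 4.
Pinehurst has quota 19.120 (lower 19, upper 20) but receives 18 — outside the quota interval.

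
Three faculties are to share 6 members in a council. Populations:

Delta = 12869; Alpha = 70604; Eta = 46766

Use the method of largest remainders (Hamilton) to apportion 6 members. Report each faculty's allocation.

Total 130239; standard divisor 130239/6 ≈ 21706.5.
Standard quotas: Delta 0.5929, Alpha 3.2527, Eta 2.1545.
Lower quotas: Delta 0, Alpha 3, Eta 2 (sum 5, leaving 1 seat).
Remainders in descending order: Delta 0.5929, Alpha 0.2527, Eta 0.1545.
Largest remainder: Delta receives the extra seat.

Delta=1, Alpha=3, Eta=2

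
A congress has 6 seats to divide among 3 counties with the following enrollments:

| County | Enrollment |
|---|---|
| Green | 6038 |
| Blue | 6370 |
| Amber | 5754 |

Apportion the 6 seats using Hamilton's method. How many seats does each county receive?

Standard divisor: 18162 ÷ 6 = 3027.
Standard quotas: Green 1.9947, Blue 2.1044, Amber 1.9009.
Lower quotas: Green 1, Blue 2, Amber 1 (sum 4, leaving 2 seats).
Remainders in descending order: Green 0.9947, Amber 0.9009, Blue 0.1044.
The surplus seats go to Green, Amber.

Green=2; Blue=2; Amber=2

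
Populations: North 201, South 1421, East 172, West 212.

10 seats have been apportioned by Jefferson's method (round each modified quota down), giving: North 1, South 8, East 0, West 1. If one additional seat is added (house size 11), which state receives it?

East

Priority for the next seat is population ÷ (current seats + 1).
Priorities: North 100.500, South 157.889, East 172.000, West 106.000.
Highest priority: East.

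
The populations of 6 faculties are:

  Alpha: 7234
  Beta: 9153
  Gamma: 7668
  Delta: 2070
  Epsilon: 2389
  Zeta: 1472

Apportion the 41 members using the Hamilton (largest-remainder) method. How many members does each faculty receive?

Total 29986; standard divisor 29986/41 ≈ 731.366.
Standard quotas: Alpha 9.8911, Beta 12.5149, Gamma 10.4845, Delta 2.8303, Epsilon 3.2665, Zeta 2.0127.
Lower quotas: Alpha 9, Beta 12, Gamma 10, Delta 2, Epsilon 3, Zeta 2 (sum 38, leaving 3 seats).
Remainders in descending order: Alpha 0.8911, Delta 0.8303, Beta 0.5149, Gamma 0.4845, Epsilon 0.2665, Zeta 0.0127.
Largest remainders: Alpha, Delta, Beta receive the extra seats.

Alpha 10, Beta 13, Gamma 10, Delta 3, Epsilon 3, Zeta 2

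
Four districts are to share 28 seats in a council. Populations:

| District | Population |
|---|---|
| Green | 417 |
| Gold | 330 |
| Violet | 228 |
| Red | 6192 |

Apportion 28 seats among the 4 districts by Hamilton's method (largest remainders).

The standard divisor is 7167/28 ≈ 255.964.
Standard quotas: Green 1.6291, Gold 1.2892, Violet 0.8907, Red 24.1909.
Lower quotas: Green 1, Gold 1, Violet 0, Red 24 (sum 26, leaving 2 seats).
Remainders in descending order: Violet 0.8907, Green 0.6291, Gold 0.2892, Red 0.1909.
Largest remainders: Violet, Green receive the extra seats.

Green 2, Gold 1, Violet 1, Red 24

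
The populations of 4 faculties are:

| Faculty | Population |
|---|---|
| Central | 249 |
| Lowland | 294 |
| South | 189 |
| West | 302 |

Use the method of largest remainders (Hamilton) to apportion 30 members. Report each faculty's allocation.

The standard divisor is 1034/30 ≈ 34.467.
Standard quotas: Central 7.224, Lowland 8.530, South 5.484, West 8.762.
Lower quotas: Central 7, Lowland 8, South 5, West 8 (sum 28, leaving 2 seats).
Remainders in descending order: West 0.762, Lowland 0.530, South 0.484, Central 0.224.
Largest remainders: West, Lowland receive the extra seats.

Central: 7; Lowland: 9; South: 5; West: 9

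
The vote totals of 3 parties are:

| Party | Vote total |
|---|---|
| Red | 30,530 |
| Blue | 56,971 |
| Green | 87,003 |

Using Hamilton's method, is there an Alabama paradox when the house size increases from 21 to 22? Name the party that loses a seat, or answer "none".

none

At 21 seats: Red 4, Blue 7, Green 10.
At 22 seats: Red 4, Blue 7, Green 11.
No party's allocation decreased.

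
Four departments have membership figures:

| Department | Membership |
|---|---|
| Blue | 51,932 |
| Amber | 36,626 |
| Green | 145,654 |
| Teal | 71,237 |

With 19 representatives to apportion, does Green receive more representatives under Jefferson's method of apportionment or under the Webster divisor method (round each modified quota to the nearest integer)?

Jefferson: Blue 3, Amber 2, Green 10, Teal 4.
Webster: Blue 3, Amber 2, Green 9, Teal 5.
Green gets 10 under Jefferson and 9 under Webster.

Jefferson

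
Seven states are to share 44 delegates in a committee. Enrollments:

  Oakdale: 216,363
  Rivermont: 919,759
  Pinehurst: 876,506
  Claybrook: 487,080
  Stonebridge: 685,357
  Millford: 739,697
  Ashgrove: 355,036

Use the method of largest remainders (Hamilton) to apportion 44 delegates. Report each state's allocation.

Oakdale 2; Rivermont 9; Pinehurst 9; Claybrook 5; Stonebridge 7; Millford 8; Ashgrove 4

Standard divisor: 4279798 ÷ 44 ≈ 97268.136.
Standard quotas: Oakdale 2.2244, Rivermont 9.4559, Pinehurst 9.0112, Claybrook 5.0076, Stonebridge 7.0461, Millford 7.6047, Ashgrove 3.6501.
Lower quotas: Oakdale 2, Rivermont 9, Pinehurst 9, Claybrook 5, Stonebridge 7, Millford 7, Ashgrove 3 (sum 42, leaving 2 seats).
Remainders in descending order: Ashgrove 0.6501, Millford 0.6047, Rivermont 0.4559, Oakdale 0.2244, Stonebridge 0.0461, Pinehurst 0.0112, Claybrook 0.0076.
Largest remainders: Ashgrove, Millford receive the extra seats.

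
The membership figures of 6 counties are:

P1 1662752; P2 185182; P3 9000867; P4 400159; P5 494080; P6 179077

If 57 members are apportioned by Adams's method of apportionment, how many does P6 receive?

1

Standard divisor 11922117/57 ≈ 209159.947; standard quotas: P1 7.950, P2 0.885, P3 43.033, P4 1.913, P5 2.362, P6 0.856.
Rounding up gives 8, 1, 44, 2, 3, 1 = 59 seats, so the divisor must be adjusted.
With modified divisor 216900: modified quotas P1 7.666, P2 0.854, P3 41.498, P4 1.845, P5 2.278, P6 0.826.
Rounding up: P1 8, P2 1, P3 42, P4 2, P5 3, P6 1 (total 57).
P6 receives 1.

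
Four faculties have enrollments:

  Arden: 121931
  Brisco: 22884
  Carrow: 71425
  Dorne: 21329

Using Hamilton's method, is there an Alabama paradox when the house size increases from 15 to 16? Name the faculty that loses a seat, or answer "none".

At 15 seats: Arden 8, Brisco 1, Carrow 5, Dorne 1.
At 16 seats: Arden 8, Brisco 2, Carrow 5, Dorne 1.
No faculty's allocation decreased.

none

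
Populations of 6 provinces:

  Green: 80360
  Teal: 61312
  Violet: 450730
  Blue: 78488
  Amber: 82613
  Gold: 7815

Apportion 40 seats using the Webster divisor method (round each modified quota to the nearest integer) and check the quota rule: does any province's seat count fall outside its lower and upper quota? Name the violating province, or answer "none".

Violet

Standard quotas: Green 4.222, Teal 3.221, Violet 23.682, Blue 4.124, Amber 4.341, Gold 0.411.
Webster allocation: Green 4, Teal 3, Violet 25, Blue 4, Amber 4, Gold 0.
Violet has quota 23.682 (lower 23, upper 24) but receives 25 — outside the quota interval.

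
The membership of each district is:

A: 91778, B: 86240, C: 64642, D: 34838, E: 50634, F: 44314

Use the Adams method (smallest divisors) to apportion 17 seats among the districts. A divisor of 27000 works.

A: 4, B: 4, C: 3, D: 2, E: 2, F: 2

With modified divisor 27000: modified quotas A 3.399, B 3.194, C 2.394, D 1.290, E 1.875, F 1.641.
Rounding up: A 4, B 4, C 3, D 2, E 2, F 2 (total 17).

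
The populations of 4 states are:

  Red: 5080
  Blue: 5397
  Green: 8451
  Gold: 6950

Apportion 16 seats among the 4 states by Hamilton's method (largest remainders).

Red: 3; Blue: 4; Green: 5; Gold: 4

Total 25878; standard divisor 25878/16 ≈ 1617.375.
Standard quotas: Red 3.1409, Blue 3.3369, Green 5.2251, Gold 4.2971.
Lower quotas: Red 3, Blue 3, Green 5, Gold 4 (sum 15, leaving 1 seat).
Remainders in descending order: Blue 0.3369, Gold 0.2971, Green 0.2251, Red 0.1409.
Largest remainder: Blue receives the extra seat.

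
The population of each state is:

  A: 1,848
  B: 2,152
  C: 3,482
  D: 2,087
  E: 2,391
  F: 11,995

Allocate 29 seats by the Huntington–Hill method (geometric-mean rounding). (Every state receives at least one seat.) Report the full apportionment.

A=2; B=3; C=4; D=3; E=3; F=14

With divisor 840: modified quotas A 2.200, B 2.562, C 4.145, D 2.485, E 2.846, F 14.280.
Geometric-mean thresholds: A √(2·3)=2.449, B √(2·3)=2.449, C √(4·5)=4.472, D √(2·3)=2.449, E √(2·3)=2.449, F √(14·15)=14.491.
Each quota rounded against its threshold gives A 2, B 3, C 4, D 3, E 3, F 14 (total 29).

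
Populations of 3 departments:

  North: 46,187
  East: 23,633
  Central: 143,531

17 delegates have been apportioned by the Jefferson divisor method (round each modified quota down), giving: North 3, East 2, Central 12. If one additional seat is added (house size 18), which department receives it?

North

Priority for the next seat is population ÷ (current seats + 1).
Priorities: North 11546.750, East 7877.667, Central 11040.846.
Highest priority: North.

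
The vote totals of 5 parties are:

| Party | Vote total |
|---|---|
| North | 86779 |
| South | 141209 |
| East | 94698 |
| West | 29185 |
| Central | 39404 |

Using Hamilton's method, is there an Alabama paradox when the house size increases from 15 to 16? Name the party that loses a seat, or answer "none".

none

At 15 seats: North 3, South 5, East 4, West 1, Central 2.
At 16 seats: North 3, South 6, East 4, West 1, Central 2.
No party's allocation decreased.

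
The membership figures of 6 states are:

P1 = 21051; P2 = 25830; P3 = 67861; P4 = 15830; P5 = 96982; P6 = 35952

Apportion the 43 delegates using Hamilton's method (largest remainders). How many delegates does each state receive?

Standard divisor: 263506 ÷ 43 ≈ 6128.047.
Standard quotas: P1 3.4352, P2 4.2150, P3 11.0738, P4 2.5832, P5 15.8259, P6 5.8668.
Lower quotas: P1 3, P2 4, P3 11, P4 2, P5 15, P6 5 (sum 40, leaving 3 seats).
Remainders in descending order: P6 0.8668, P5 0.8259, P4 0.5832, P1 0.4352, P2 0.2150, P3 0.0738.
The surplus seats go to P6, P5, P4.

P1 3; P2 4; P3 11; P4 3; P5 16; P6 6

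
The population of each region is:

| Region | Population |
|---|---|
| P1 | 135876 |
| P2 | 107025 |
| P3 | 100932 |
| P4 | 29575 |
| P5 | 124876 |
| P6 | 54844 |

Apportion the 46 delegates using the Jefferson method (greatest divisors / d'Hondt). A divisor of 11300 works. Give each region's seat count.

With modified divisor 11300: modified quotas P1 12.024, P2 9.471, P3 8.932, P4 2.617, P5 11.051, P6 4.853.
Rounding down: P1 12, P2 9, P3 8, P4 2, P5 11, P6 4 (total 46).

P1=12, P2=9, P3=8, P4=2, P5=11, P6=4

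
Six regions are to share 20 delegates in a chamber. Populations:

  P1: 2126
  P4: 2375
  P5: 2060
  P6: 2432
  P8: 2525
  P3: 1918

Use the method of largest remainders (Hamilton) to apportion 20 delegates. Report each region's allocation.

P1 3, P4 3, P5 3, P6 4, P8 4, P3 3

Total 13436; standard divisor 13436/20 ≈ 671.8.
Standard quotas: P1 3.165, P4 3.535, P5 3.066, P6 3.620, P8 3.759, P3 2.855.
Lower quotas: P1 3, P4 3, P5 3, P6 3, P8 3, P3 2 (sum 17, leaving 3 seats).
Remainders in descending order: P3 0.855, P8 0.759, P6 0.620, P4 0.535, P1 0.165, P5 0.066.
The surplus seats go to P3, P8, P6.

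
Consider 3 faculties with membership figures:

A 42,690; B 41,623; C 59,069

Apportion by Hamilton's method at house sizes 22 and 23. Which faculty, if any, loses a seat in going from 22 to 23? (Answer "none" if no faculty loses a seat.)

none

At 22 seats: A 7, B 6, C 9.
At 23 seats: A 7, B 7, C 9.
No faculty's allocation decreased.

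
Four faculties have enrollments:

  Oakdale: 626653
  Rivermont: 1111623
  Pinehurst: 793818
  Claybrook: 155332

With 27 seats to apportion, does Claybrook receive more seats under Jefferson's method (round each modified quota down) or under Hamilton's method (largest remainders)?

Hamilton

Jefferson: Oakdale 6, Rivermont 12, Pinehurst 8, Claybrook 1.
Hamilton: Oakdale 6, Rivermont 11, Pinehurst 8, Claybrook 2.
Claybrook gets 1 under Jefferson and 2 under Hamilton.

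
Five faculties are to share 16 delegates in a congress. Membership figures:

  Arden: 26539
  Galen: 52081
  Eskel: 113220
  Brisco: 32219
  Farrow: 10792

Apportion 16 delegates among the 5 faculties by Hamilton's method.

Arden 2, Galen 3, Eskel 8, Brisco 2, Farrow 1

The standard divisor is 234851/16 ≈ 14678.188.
Standard quotas: Arden 1.8081, Galen 3.5482, Eskel 7.7135, Brisco 2.1950, Farrow 0.7352.
Lower quotas: Arden 1, Galen 3, Eskel 7, Brisco 2, Farrow 0 (sum 13, leaving 3 seats).
Remainders in descending order: Arden 0.8081, Farrow 0.7352, Eskel 0.7135, Galen 0.5482, Brisco 0.1950.
The surplus seats go to Arden, Farrow, Eskel.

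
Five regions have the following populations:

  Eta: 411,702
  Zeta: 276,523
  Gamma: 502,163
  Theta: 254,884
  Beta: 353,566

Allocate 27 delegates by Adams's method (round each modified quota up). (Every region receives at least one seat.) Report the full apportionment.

Standard divisor 1798838/27 ≈ 66623.63; standard quotas: Eta 6.180, Zeta 4.151, Gamma 7.537, Theta 3.826, Beta 5.307.
Rounding up gives 7, 5, 8, 4, 6 = 30 seats, so the divisor must be adjusted.
With modified divisor 71200: modified quotas Eta 5.782, Zeta 3.884, Gamma 7.053, Theta 3.580, Beta 4.966.
Rounding up: Eta 6, Zeta 4, Gamma 8, Theta 4, Beta 5 (total 27).

Eta 6, Zeta 4, Gamma 8, Theta 4, Beta 5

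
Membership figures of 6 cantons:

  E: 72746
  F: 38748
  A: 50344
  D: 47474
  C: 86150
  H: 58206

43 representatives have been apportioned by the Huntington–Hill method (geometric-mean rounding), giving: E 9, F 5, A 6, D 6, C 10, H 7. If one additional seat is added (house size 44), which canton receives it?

C

Priority for the next seat is population ÷ (√(s·(s+1))).
Priorities: E 7668.102, F 7074.385, A 7768.248, D 7325.397, C 8214.080, H 7778.104.
Highest priority: C.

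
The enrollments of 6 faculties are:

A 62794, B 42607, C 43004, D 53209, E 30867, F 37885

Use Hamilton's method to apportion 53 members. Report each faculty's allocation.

A=12; B=8; C=9; D=11; E=6; F=7

The standard divisor is 270366/53 ≈ 5101.245.
Standard quotas: A 12.3095, B 8.3523, C 8.4301, D 10.4306, E 6.0509, F 7.4266.
Lower quotas: A 12, B 8, C 8, D 10, E 6, F 7 (sum 51, leaving 2 seats).
Remainders in descending order: D 0.4306, C 0.4301, F 0.4266, B 0.3523, A 0.3095, E 0.0509.
Largest remainders: D, C receive the extra seats.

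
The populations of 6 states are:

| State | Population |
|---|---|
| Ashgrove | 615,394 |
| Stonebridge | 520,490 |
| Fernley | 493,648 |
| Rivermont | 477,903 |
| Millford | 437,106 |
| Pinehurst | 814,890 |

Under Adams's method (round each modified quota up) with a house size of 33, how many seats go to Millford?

4

Standard divisor 3359431/33 ≈ 101800.939; standard quotas: Ashgrove 6.045, Stonebridge 5.113, Fernley 4.849, Rivermont 4.694, Millford 4.294, Pinehurst 8.005.
Rounding up gives 7, 6, 5, 5, 5, 9 = 37 seats, so the divisor must be adjusted.
With modified divisor 112800: modified quotas Ashgrove 5.456, Stonebridge 4.614, Fernley 4.376, Rivermont 4.237, Millford 3.875, Pinehurst 7.224.
Rounding up: Ashgrove 6, Stonebridge 5, Fernley 5, Rivermont 5, Millford 4, Pinehurst 8 (total 33).
Millford receives 4.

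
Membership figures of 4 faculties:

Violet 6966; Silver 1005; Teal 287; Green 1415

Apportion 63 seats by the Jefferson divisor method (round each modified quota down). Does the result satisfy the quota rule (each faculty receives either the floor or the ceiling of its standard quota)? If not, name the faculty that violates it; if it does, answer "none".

Violet

Standard quotas: Violet 45.369, Silver 6.546, Teal 1.869, Green 9.216.
Jefferson allocation: Violet 47, Silver 6, Teal 1, Green 9.
Violet has quota 45.369 (lower 45, upper 46) but receives 47 — outside the quota interval.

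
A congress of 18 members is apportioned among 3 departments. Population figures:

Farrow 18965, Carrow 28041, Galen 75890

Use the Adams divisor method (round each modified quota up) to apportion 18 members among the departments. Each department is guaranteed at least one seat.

Farrow 3, Carrow 4, Galen 11

Standard divisor 122896/18 ≈ 6827.556; standard quotas: Farrow 2.778, Carrow 4.107, Galen 11.115.
Rounding up gives 3, 5, 12 = 20 seats, so the divisor must be adjusted.
With modified divisor 7300: modified quotas Farrow 2.598, Carrow 3.841, Galen 10.396.
Rounding up: Farrow 3, Carrow 4, Galen 11 (total 18).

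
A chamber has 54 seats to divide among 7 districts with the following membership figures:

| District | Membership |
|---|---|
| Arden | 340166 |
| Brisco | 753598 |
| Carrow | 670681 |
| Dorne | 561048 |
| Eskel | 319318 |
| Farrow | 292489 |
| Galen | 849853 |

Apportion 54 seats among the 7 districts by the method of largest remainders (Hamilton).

Arden 5; Brisco 11; Carrow 10; Dorne 8; Eskel 4; Farrow 4; Galen 12

Standard divisor: 3787153 ÷ 54 ≈ 70132.463.
Standard quotas: Arden 4.8503, Brisco 10.7454, Carrow 9.5631, Dorne 7.9998, Eskel 4.5531, Farrow 4.1705, Galen 12.1178.
Lower quotas: Arden 4, Brisco 10, Carrow 9, Dorne 7, Eskel 4, Farrow 4, Galen 12 (sum 50, leaving 4 seats).
Remainders in descending order: Dorne 0.9998, Arden 0.8503, Brisco 0.7454, Carrow 0.5631, Eskel 0.5531, Farrow 0.1705, Galen 0.1178.
The surplus seats go to Dorne, Arden, Brisco, Carrow.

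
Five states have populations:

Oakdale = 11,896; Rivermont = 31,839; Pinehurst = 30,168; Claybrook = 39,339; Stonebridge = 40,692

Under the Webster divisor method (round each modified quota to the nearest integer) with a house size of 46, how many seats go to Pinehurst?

9

Standard divisor 153934/46 ≈ 3346.391; standard quotas: Oakdale 3.555, Rivermont 9.514, Pinehurst 9.015, Claybrook 11.756, Stonebridge 12.160.
Rounding to the nearest integer gives 4, 10, 9, 12, 12 = 47 seats, so the divisor must be adjusted.
With modified divisor 3375: modified quotas Oakdale 3.525, Rivermont 9.434, Pinehurst 8.939, Claybrook 11.656, Stonebridge 12.057.
Rounding to the nearest integer: Oakdale 4, Rivermont 9, Pinehurst 9, Claybrook 12, Stonebridge 12 (total 46).
Pinehurst receives 9.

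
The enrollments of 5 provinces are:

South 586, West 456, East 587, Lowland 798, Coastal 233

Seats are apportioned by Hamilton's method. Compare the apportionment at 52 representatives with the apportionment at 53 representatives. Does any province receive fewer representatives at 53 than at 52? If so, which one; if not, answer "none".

At 52 seats: South 11, West 9, East 11, Lowland 16, Coastal 5.
At 53 seats: South 12, West 9, East 12, Lowland 16, Coastal 4.
Coastal drops from 5 to 4.

Coastal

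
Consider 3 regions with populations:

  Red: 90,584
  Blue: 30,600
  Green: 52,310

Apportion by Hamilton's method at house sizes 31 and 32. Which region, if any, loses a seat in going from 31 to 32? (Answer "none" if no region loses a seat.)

Blue

At 31 seats: Red 16, Blue 6, Green 9.
At 32 seats: Red 17, Blue 5, Green 10.
Blue drops from 6 to 5.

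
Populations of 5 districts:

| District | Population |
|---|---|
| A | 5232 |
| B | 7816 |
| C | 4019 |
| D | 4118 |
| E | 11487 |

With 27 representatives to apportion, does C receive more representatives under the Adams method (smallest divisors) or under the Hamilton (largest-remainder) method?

Adams: A 4, B 6, C 4, D 4, E 9.
Hamilton: A 4, B 7, C 3, D 3, E 10.
C gets 4 under Adams and 3 under Hamilton.

Adams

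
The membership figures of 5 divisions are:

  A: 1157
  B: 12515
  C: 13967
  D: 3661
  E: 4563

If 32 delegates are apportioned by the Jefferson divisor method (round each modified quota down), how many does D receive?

Standard divisor 35863/32 ≈ 1120.719; standard quotas: A 1.032, B 11.167, C 12.463, D 3.267, E 4.071.
Rounding down gives 1, 11, 12, 3, 4 = 31 seats, so the divisor must be adjusted.
With modified divisor 1060: modified quotas A 1.092, B 11.807, C 13.176, D 3.454, E 4.305.
Rounding down: A 1, B 11, C 13, D 3, E 4 (total 32).
D receives 3.

3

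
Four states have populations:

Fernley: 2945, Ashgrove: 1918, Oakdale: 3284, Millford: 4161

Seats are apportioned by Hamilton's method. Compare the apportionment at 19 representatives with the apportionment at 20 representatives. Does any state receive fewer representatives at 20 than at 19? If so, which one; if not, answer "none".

none

At 19 seats: Fernley 5, Ashgrove 3, Oakdale 5, Millford 6.
At 20 seats: Fernley 5, Ashgrove 3, Oakdale 5, Millford 7.
No state's allocation decreased.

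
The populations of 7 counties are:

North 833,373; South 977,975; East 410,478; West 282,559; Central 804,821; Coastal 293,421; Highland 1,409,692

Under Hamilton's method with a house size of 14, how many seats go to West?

1

The standard divisor is 5012319/14 ≈ 358022.786.
Standard quotas: North 2.3277, South 2.7316, East 1.1465, West 0.7892, Central 2.2480, Coastal 0.8196, Highland 3.9374.
Lower quotas: North 2, South 2, East 1, West 0, Central 2, Coastal 0, Highland 3 (sum 10, leaving 4 seats).
Remainders in descending order: Highland 0.9374, Coastal 0.8196, West 0.7892, South 0.7316, North 0.3277, Central 0.2480, East 0.1465.
Largest remainders: Highland, Coastal, West, South receive the extra seats.
West receives 1.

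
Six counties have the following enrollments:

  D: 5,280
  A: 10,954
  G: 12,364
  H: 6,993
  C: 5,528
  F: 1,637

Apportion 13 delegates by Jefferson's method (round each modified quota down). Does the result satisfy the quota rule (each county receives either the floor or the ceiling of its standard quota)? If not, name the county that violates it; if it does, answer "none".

none

Standard quotas: D 1.605, A 3.331, G 3.759, H 2.126, C 1.681, F 0.498.
Jefferson allocation: D 1, A 4, G 4, H 2, C 2, F 0.
Every allocation lies between the lower and upper quota.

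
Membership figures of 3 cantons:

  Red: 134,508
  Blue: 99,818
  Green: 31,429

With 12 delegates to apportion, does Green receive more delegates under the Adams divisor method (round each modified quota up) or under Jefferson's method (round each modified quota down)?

Adams

Adams: Red 6, Blue 4, Green 2.
Jefferson: Red 6, Blue 5, Green 1.
Green gets 2 under Adams and 1 under Jefferson.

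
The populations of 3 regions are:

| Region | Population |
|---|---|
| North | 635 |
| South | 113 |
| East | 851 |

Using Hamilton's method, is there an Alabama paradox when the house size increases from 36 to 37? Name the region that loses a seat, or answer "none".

South

At 36 seats: North 14, South 3, East 19.
At 37 seats: North 15, South 2, East 20.
South drops from 3 to 2.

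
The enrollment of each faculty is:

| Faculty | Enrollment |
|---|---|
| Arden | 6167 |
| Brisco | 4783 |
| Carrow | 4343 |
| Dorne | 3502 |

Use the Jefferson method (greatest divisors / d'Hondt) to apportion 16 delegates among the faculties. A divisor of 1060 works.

Arden=5; Brisco=4; Carrow=4; Dorne=3

With modified divisor 1060: modified quotas Arden 5.818, Brisco 4.512, Carrow 4.097, Dorne 3.304.
Rounding down: Arden 5, Brisco 4, Carrow 4, Dorne 3 (total 16).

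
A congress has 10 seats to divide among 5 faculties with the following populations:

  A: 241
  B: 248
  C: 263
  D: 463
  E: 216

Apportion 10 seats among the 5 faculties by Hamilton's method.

Standard divisor: 1431 ÷ 10 ≈ 143.1.
Standard quotas: A 1.684, B 1.733, C 1.838, D 3.235, E 1.509.
Lower quotas: A 1, B 1, C 1, D 3, E 1 (sum 7, leaving 3 seats).
Remainders in descending order: C 0.838, B 0.733, A 0.684, E 0.509, D 0.235.
The surplus seats go to C, B, A.

A=2, B=2, C=2, D=3, E=1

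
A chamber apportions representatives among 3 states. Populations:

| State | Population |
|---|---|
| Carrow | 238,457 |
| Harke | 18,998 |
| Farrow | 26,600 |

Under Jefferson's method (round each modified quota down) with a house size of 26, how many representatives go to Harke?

Standard divisor 284055/26 ≈ 10925.192; standard quotas: Carrow 21.826, Harke 1.739, Farrow 2.435.
Rounding down gives 21, 1, 2 = 24 seats, so the divisor must be adjusted.
With modified divisor 10200: modified quotas Carrow 23.378, Harke 1.863, Farrow 2.608.
Rounding down: Carrow 23, Harke 1, Farrow 2 (total 26).
Harke receives 1.

1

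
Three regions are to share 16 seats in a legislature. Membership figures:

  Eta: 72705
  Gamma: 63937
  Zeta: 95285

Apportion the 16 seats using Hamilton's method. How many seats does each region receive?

Standard divisor: 231927 ÷ 16 ≈ 14495.438.
Standard quotas: Eta 5.0157, Gamma 4.4108, Zeta 6.5734.
Lower quotas: Eta 5, Gamma 4, Zeta 6 (sum 15, leaving 1 seat).
Remainders in descending order: Zeta 0.5734, Gamma 0.4108, Eta 0.0157.
The surplus seat goes to Zeta.

Eta: 5; Gamma: 4; Zeta: 7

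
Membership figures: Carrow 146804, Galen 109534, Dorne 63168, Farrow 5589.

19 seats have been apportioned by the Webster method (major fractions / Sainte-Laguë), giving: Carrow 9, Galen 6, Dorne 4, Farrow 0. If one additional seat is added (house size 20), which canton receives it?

Galen

Priority for the next seat is population ÷ (current seats + 0.5).
Priorities: Carrow 15453.053, Galen 16851.385, Dorne 14037.333, Farrow 11178.000.
Highest priority: Galen.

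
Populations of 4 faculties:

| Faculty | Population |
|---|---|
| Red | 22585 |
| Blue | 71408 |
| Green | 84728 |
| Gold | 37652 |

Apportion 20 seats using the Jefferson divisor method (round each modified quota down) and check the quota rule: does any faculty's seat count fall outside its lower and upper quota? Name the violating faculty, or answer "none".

none

Standard quotas: Red 2.088, Blue 6.600, Green 7.832, Gold 3.480.
Jefferson allocation: Red 2, Blue 7, Green 8, Gold 3.
Every allocation lies between the lower and upper quota.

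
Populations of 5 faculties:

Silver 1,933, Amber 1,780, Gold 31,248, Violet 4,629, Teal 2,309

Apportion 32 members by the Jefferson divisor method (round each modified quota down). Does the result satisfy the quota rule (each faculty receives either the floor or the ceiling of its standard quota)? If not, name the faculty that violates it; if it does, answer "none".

Standard quotas: Silver 1.476, Amber 1.359, Gold 23.865, Violet 3.535, Teal 1.763.
Jefferson allocation: Silver 1, Amber 1, Gold 26, Violet 3, Teal 1.
Gold has quota 23.865 (lower 23, upper 24) but receives 26 — outside the quota interval.

Gold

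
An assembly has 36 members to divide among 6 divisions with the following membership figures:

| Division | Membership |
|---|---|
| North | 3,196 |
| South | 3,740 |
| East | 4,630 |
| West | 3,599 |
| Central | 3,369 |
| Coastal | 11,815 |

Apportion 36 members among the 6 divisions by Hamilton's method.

Total 30349; standard divisor 30349/36 ≈ 843.028.
Standard quotas: North 3.7911, South 4.4364, East 5.4921, West 4.2691, Central 3.9963, Coastal 14.0150.
Lower quotas: North 3, South 4, East 5, West 4, Central 3, Coastal 14 (sum 33, leaving 3 seats).
Remainders in descending order: Central 0.9963, North 0.7911, East 0.4921, South 0.4364, West 0.2691, Coastal 0.0150.
Largest remainders: Central, North, East receive the extra seats.

North: 4, South: 4, East: 6, West: 4, Central: 4, Coastal: 14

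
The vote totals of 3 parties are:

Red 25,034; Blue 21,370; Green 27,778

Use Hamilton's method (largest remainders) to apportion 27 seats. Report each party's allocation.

Red 9, Blue 8, Green 10

Total 74182; standard divisor 74182/27 ≈ 2747.481.
Standard quotas: Red 9.1116, Blue 7.7780, Green 10.1104.
Lower quotas: Red 9, Blue 7, Green 10 (sum 26, leaving 1 seat).
Remainders in descending order: Blue 0.7780, Red 0.1116, Green 0.1104.
Largest remainder: Blue receives the extra seat.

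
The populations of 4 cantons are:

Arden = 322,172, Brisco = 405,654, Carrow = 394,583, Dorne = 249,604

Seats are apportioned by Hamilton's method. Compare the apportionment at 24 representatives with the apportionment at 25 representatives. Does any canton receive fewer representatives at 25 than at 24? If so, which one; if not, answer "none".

At 24 seats: Arden 6, Brisco 7, Carrow 7, Dorne 4.
At 25 seats: Arden 6, Brisco 7, Carrow 7, Dorne 5.
No canton's allocation decreased.

none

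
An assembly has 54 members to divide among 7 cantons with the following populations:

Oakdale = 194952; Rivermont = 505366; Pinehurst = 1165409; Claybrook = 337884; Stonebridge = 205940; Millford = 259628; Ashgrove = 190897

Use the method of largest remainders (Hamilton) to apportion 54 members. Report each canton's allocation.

Oakdale 4; Rivermont 9; Pinehurst 22; Claybrook 6; Stonebridge 4; Millford 5; Ashgrove 4

Total 2860076; standard divisor 2860076/54 ≈ 52964.37.
Standard quotas: Oakdale 3.6808, Rivermont 9.5416, Pinehurst 22.0036, Claybrook 6.3795, Stonebridge 3.8883, Millford 4.9019, Ashgrove 3.6043.
Lower quotas: Oakdale 3, Rivermont 9, Pinehurst 22, Claybrook 6, Stonebridge 3, Millford 4, Ashgrove 3 (sum 50, leaving 4 seats).
Remainders in descending order: Millford 0.9019, Stonebridge 0.8883, Oakdale 0.6808, Ashgrove 0.6043, Rivermont 0.5416, Claybrook 0.3795, Pinehurst 0.0036.
The surplus seats go to Millford, Stonebridge, Oakdale, Ashgrove.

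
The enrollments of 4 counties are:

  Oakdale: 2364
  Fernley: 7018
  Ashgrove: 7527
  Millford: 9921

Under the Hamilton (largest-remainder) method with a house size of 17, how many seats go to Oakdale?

The standard divisor is 26830/17 ≈ 1578.235.
Standard quotas: Oakdale 1.4979, Fernley 4.4467, Ashgrove 4.7693, Millford 6.2861.
Lower quotas: Oakdale 1, Fernley 4, Ashgrove 4, Millford 6 (sum 15, leaving 2 seats).
Remainders in descending order: Ashgrove 0.7693, Oakdale 0.4979, Fernley 0.4467, Millford 0.2861.
Largest remainders: Ashgrove, Oakdale receive the extra seats.
Oakdale receives 2.

2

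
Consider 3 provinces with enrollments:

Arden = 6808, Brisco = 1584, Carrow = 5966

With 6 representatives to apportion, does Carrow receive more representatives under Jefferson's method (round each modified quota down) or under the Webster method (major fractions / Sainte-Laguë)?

Jefferson

Jefferson: Arden 3, Brisco 0, Carrow 3.
Webster: Arden 3, Brisco 1, Carrow 2.
Carrow gets 3 under Jefferson and 2 under Webster.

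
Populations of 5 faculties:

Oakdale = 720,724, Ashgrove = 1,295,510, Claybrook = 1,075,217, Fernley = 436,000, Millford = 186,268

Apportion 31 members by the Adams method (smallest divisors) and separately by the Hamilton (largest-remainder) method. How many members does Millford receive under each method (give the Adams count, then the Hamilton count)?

2 and 1

Adams: Oakdale 6, Ashgrove 10, Claybrook 9, Fernley 4, Millford 2.
Hamilton: Oakdale 6, Ashgrove 11, Claybrook 9, Fernley 4, Millford 1.
Millford gets 2 under Adams and 1 under Hamilton.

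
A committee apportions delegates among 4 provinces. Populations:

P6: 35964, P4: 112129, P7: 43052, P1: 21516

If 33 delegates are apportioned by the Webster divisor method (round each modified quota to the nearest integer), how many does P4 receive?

Standard divisor 212661/33 ≈ 6444.273; standard quotas: P6 5.581, P4 17.400, P7 6.681, P1 3.339.
Rounding to the nearest integer gives P6 6, P4 17, P7 7, P1 3 — total 33, matching the house size, so no adjustment is needed.
P4 receives 17.

17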